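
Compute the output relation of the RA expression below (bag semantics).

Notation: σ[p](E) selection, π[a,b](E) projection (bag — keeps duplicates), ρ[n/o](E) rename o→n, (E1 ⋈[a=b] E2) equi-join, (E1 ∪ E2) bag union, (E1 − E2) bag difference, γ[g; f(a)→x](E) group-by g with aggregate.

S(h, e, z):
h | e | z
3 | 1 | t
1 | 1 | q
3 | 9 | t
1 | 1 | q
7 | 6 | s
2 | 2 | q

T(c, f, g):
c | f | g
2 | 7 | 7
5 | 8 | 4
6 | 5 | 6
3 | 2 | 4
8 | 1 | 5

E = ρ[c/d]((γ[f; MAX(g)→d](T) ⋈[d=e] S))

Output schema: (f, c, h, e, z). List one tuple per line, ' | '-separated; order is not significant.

Per-node cardinality:
  T → 5
  γ[f; MAX(g)→d](T) → 5
  S → 6
  (γ[f; MAX(g)→d](T) ⋈[d=e] S) → 1
  ρ[c/d]((γ[f; MAX(g)→d](T) ⋈[d=e] S)) → 1

== RESULT ==
f | c | h | e | z
5 | 6 | 7 | 6 | s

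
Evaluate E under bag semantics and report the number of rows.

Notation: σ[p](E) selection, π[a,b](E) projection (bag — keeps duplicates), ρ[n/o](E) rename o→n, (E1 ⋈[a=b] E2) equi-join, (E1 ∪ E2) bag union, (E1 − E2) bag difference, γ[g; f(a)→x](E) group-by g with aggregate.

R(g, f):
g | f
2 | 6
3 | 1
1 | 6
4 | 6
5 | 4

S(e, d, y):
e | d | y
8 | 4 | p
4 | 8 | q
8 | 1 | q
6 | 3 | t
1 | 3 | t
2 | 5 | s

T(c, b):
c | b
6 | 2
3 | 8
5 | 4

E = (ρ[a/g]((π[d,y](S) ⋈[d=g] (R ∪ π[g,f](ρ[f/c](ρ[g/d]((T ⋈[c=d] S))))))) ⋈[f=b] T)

Stepwise |·|:
  S → 6
  π[d,y](S) → 6
  R → 5
  T → 3
  S → 6
  (T ⋈[c=d] S) → 3
  ρ[g/d]((T ⋈[c=d] S)) → 3
  ρ[f/c](ρ[g/d]((T ⋈[c=d] S))) → 3
  π[g,f](ρ[f/c](ρ[g/d]((T ⋈[c=d] S)))) → 3
  (R ∪ π[g,f](ρ[f/c](ρ[g/d]((T ⋈[c=d] S))))) → 8
  (π[d,y](S) ⋈[d=g] (R ∪ π[g,f](ρ[f/c](ρ[g/d]((T ⋈[c=d] S)))))) → 10
  ρ[a/g]((π[d,y](S) ⋈[d=g] (R ∪ π[g,f](ρ[f/c](ρ[g/d]((T ⋈[c=d] S))))))) → 10
  T → 3
  (ρ[a/g]((π[d,y](S) ⋈[d=g] (R ∪ π[g,f](ρ[f/c](ρ[g/d]((T ⋈[c=d] S))))))) ⋈[f=b] T) → 1

|E| = 1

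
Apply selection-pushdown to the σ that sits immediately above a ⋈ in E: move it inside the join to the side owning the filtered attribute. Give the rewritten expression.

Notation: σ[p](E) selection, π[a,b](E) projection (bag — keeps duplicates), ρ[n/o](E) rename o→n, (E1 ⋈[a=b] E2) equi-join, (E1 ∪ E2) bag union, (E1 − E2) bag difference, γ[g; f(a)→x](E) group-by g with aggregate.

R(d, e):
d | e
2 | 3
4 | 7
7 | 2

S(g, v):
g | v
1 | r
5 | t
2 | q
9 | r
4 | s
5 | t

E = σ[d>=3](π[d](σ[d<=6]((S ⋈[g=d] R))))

σ filters on d, owned by the right side.
E' = σ[d>=3](π[d]((S ⋈[g=d] σ[d<=6](R))))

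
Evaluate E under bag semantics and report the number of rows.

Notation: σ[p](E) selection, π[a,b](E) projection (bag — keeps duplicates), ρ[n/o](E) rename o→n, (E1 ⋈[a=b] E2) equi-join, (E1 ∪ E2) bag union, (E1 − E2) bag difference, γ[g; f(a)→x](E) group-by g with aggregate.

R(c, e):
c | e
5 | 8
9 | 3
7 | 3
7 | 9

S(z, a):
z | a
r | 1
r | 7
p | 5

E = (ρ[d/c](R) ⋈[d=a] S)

Subexpression sizes:
  R → 4
  ρ[d/c](R) → 4
  S → 3
  (ρ[d/c](R) ⋈[d=a] S) → 3

|E| = 3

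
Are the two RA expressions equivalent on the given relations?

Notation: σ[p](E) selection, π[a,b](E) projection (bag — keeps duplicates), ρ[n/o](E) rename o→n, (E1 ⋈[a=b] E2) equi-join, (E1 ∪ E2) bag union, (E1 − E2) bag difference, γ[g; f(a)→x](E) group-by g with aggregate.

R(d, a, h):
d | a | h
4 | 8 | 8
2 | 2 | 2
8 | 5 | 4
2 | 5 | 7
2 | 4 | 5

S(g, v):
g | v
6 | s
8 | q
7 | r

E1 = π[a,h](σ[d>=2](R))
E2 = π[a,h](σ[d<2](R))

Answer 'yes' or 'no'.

E1 stepwise |·|:
  R → 5
  σ[d>=2](R) → 5
  π[a,h](σ[d>=2](R)) → 5
E2 stepwise |·|:
  R → 5
  σ[d<2](R) → 0
  π[a,h](σ[d<2](R)) → 0

E1 result:
a | h
2 | 2
4 | 5
5 | 4
5 | 7
8 | 8
E2 result:
a | h
(0 rows)
Witness: (8, 8) appears 1× in E1 but 0× in E2.

no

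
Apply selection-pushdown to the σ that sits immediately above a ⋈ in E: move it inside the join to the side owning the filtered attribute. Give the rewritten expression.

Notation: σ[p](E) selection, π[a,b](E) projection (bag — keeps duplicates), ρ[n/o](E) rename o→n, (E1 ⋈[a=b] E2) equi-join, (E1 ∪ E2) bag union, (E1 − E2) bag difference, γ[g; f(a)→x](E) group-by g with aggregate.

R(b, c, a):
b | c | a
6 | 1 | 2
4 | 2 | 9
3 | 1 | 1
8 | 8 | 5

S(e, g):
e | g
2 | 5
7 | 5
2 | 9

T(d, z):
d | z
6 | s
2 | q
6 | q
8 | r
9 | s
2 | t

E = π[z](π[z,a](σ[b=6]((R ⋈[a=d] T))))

σ filters on b, owned by the left side.
E' = π[z](π[z,a]((σ[b=6](R) ⋈[a=d] T)))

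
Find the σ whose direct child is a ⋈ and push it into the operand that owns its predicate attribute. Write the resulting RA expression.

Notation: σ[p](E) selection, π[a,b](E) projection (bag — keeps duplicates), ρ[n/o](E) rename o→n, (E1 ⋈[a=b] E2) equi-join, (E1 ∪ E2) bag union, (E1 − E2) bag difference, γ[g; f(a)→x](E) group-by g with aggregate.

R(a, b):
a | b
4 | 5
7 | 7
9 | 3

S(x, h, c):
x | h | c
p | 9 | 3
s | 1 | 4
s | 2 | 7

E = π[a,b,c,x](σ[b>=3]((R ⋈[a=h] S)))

σ filters on b, owned by the left side.
E' = π[a,b,c,x]((σ[b>=3](R) ⋈[a=h] S))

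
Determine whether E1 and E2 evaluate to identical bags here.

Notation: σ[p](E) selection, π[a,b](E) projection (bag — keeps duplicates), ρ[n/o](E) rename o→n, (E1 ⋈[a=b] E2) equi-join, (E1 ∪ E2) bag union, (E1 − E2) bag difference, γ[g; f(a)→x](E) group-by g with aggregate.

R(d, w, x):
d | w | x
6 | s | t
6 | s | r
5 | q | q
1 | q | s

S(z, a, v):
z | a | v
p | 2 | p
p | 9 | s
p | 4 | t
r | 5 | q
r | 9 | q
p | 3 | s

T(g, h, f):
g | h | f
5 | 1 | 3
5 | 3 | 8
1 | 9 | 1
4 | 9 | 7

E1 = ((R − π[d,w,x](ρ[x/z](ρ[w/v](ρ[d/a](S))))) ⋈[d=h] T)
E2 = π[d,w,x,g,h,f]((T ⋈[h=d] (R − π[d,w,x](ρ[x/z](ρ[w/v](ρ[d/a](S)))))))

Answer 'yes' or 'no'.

E1 row counts bottom-up:
  R → 4
  S → 6
  ρ[d/a](S) → 6
  ρ[w/v](ρ[d/a](S)) → 6
  ρ[x/z](ρ[w/v](ρ[d/a](S))) → 6
  π[d,w,x](ρ[x/z](ρ[w/v](ρ[d/a](S)))) → 6
  (R − π[d,w,x](ρ[x/z](ρ[w/v](ρ[d/a](S))))) → 4
  T → 4
  ((R − π[d,w,x](ρ[x/z](ρ[w/v](ρ[d/a](S))))) ⋈[d=h] T) → 1
E2 row counts bottom-up:
  T → 4
  R → 4
  S → 6
  ρ[d/a](S) → 6
  ρ[w/v](ρ[d/a](S)) → 6
  ρ[x/z](ρ[w/v](ρ[d/a](S))) → 6
  π[d,w,x](ρ[x/z](ρ[w/v](ρ[d/a](S)))) → 6
  (R − π[d,w,x](ρ[x/z](ρ[w/v](ρ[d/a](S))))) → 4
  (T ⋈[h=d] (R − π[d,w,x](ρ[x/z](ρ[w/v](ρ[d/a](S)))))) → 1
  π[d,w,x,g,h,f]((T ⋈[h=d] (R − π[d,w,x](ρ[x/z](ρ[w/v](ρ[d/a](S))))))) → 1

E1 and E2 produce the same multiset:
d | w | x | g | h | f
1 | q | s | 5 | 1 | 3

yes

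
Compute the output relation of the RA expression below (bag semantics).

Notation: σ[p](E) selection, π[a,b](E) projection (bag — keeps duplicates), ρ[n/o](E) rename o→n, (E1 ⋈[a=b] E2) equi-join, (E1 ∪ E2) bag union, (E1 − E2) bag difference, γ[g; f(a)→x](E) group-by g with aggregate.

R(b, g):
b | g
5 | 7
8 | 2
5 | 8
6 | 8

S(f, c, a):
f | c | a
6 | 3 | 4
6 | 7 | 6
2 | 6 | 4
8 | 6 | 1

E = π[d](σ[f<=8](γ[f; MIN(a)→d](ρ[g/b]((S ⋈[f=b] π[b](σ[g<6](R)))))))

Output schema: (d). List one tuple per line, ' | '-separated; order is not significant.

Stepwise |·|:
  S → 4
  R → 4
  σ[g<6](R) → 1
  π[b](σ[g<6](R)) → 1
  (S ⋈[f=b] π[b](σ[g<6](R))) → 1
  ρ[g/b]((S ⋈[f=b] π[b](σ[g<6](R)))) → 1
  γ[f; MIN(a)→d](ρ[g/b]((S ⋈[f=b] π[b](σ[g<6](R))))) → 1
  σ[f<=8](γ[f; MIN(a)→d](ρ[g/b]((S ⋈[f=b] π[b](σ[g<6](R)))))) → 1
  π[d](σ[f<=8](γ[f; MIN(a)→d](ρ[g/b]((S ⋈[f=b] π[b](σ[g<6](R))))))) → 1

== RESULT ==
d
1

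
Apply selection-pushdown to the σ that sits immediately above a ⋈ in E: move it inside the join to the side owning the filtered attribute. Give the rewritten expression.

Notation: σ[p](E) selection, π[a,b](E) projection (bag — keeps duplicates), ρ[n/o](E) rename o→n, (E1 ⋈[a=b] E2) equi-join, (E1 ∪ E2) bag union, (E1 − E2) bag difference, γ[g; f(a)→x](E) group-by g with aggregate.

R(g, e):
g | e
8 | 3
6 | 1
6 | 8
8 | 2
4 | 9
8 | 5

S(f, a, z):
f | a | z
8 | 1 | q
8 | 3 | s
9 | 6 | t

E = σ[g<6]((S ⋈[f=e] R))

σ filters on g, owned by the right side.
E' = (S ⋈[f=e] σ[g<6](R))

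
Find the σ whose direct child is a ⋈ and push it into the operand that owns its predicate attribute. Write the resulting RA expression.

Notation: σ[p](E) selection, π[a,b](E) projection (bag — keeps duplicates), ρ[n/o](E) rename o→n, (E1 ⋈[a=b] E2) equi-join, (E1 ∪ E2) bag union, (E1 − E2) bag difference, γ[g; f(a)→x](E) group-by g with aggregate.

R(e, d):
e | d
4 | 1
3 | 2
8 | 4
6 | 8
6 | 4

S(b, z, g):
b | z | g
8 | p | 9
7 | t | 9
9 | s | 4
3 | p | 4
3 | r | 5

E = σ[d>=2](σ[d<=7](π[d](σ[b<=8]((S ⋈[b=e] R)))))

σ filters on b, owned by the left side.
E' = σ[d>=2](σ[d<=7](π[d]((σ[b<=8](S) ⋈[b=e] R))))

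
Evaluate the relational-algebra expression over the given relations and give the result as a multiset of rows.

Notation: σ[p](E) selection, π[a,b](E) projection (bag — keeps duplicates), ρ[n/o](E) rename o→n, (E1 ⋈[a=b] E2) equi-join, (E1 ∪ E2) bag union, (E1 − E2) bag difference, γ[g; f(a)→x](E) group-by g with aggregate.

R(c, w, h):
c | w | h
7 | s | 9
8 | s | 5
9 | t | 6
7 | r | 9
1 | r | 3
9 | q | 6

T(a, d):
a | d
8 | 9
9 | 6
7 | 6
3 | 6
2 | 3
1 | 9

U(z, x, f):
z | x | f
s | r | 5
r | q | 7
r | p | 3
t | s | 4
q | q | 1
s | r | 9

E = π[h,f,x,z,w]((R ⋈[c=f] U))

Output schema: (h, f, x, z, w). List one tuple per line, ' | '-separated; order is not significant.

Stepwise |·|:
  R → 6
  U → 6
  (R ⋈[c=f] U) → 5
  π[h,f,x,z,w]((R ⋈[c=f] U)) → 5

== RESULT ==
h | f | x | z | w
3 | 1 | q | q | r
6 | 9 | r | s | q
6 | 9 | r | s | t
9 | 7 | q | r | r
9 | 7 | q | r | s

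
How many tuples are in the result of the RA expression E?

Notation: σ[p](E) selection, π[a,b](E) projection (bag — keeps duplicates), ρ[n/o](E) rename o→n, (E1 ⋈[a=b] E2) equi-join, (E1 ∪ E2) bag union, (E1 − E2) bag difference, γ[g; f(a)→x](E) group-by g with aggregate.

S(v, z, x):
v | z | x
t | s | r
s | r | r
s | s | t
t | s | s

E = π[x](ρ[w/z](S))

Row counts bottom-up:
  S → 4
  ρ[w/z](S) → 4
  π[x](ρ[w/z](S)) → 4

|E| = 4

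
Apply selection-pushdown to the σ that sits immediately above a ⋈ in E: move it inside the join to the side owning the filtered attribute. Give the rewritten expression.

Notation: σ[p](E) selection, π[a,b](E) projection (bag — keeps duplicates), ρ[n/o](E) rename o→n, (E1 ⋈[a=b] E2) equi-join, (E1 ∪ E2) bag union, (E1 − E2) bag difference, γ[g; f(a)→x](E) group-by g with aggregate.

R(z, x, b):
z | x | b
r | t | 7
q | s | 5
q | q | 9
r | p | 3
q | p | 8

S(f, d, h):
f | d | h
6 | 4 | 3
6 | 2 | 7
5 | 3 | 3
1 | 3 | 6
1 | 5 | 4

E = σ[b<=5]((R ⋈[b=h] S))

σ filters on b, owned by the left side.
E' = (σ[b<=5](R) ⋈[b=h] S)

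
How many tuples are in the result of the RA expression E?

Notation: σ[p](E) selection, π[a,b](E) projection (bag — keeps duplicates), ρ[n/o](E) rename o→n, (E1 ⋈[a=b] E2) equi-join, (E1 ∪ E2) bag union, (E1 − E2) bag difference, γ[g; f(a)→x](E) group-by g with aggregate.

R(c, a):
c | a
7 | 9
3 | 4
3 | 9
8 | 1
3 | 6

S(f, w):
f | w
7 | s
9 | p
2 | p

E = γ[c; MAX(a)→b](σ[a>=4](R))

Subexpression sizes:
  R → 5
  σ[a>=4](R) → 4
  γ[c; MAX(a)→b](σ[a>=4](R)) → 2

|E| = 2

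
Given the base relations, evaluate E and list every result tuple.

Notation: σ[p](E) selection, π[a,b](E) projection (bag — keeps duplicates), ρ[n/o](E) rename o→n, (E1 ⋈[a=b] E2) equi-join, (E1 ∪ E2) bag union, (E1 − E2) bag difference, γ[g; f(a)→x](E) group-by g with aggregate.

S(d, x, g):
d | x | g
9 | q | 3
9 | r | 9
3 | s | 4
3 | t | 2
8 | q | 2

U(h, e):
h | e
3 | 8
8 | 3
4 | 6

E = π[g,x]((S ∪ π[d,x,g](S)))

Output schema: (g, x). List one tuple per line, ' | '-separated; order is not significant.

Per-node cardinality:
  S → 5
  S → 5
  π[d,x,g](S) → 5
  (S ∪ π[d,x,g](S)) → 10
  π[g,x]((S ∪ π[d,x,g](S))) → 10

== RESULT ==
g | x
2 | q
2 | q
2 | t
2 | t
3 | q
3 | q
4 | s
4 | s
9 | r
9 | r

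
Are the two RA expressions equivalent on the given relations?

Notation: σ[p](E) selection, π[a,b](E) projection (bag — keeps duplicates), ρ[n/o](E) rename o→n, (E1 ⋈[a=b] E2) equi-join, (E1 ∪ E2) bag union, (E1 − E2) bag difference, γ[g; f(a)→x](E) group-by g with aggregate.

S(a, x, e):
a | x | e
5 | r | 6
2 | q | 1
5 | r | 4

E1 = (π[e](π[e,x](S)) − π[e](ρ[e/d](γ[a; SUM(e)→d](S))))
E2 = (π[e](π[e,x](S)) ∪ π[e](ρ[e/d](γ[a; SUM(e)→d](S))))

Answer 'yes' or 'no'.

E1 per-node cardinality:
  S → 3
  π[e,x](S) → 3
  π[e](π[e,x](S)) → 3
  S → 3
  γ[a; SUM(e)→d](S) → 2
  ρ[e/d](γ[a; SUM(e)→d](S)) → 2
  π[e](ρ[e/d](γ[a; SUM(e)→d](S))) → 2
  (π[e](π[e,x](S)) − π[e](ρ[e/d](γ[a; SUM(e)→d](S)))) → 2
E2 per-node cardinality:
  S → 3
  π[e,x](S) → 3
  π[e](π[e,x](S)) → 3
  S → 3
  γ[a; SUM(e)→d](S) → 2
  ρ[e/d](γ[a; SUM(e)→d](S)) → 2
  π[e](ρ[e/d](γ[a; SUM(e)→d](S))) → 2
  (π[e](π[e,x](S)) ∪ π[e](ρ[e/d](γ[a; SUM(e)→d](S)))) → 5

E1 result:
e
4
6
E2 result:
e
1
1
4
6
10
Witness: (1,) appears 0× in E1 but 2× in E2.

no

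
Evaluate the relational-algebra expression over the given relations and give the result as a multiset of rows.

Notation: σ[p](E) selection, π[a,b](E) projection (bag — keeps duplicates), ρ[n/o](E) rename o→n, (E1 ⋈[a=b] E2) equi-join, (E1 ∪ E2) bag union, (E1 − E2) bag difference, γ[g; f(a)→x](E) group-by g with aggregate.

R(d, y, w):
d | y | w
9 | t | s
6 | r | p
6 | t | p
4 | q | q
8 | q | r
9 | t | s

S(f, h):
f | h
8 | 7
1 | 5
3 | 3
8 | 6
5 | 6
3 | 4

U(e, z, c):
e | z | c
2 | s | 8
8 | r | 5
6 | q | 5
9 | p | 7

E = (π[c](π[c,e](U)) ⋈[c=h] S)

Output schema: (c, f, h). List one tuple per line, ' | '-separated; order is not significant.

Stepwise |·|:
  U → 4
  π[c,e](U) → 4
  π[c](π[c,e](U)) → 4
  S → 6
  (π[c](π[c,e](U)) ⋈[c=h] S) → 3

== RESULT ==
c | f | h
5 | 1 | 5
5 | 1 | 5
7 | 8 | 7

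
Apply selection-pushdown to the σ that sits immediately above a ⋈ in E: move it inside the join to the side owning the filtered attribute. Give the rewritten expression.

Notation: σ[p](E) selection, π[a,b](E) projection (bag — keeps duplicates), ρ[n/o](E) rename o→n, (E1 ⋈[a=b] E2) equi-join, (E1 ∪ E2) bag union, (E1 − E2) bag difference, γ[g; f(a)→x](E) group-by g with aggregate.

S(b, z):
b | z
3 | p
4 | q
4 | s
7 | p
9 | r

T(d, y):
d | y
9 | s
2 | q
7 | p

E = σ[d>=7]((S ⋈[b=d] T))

σ filters on d, owned by the right side.
E' = (S ⋈[b=d] σ[d>=7](T))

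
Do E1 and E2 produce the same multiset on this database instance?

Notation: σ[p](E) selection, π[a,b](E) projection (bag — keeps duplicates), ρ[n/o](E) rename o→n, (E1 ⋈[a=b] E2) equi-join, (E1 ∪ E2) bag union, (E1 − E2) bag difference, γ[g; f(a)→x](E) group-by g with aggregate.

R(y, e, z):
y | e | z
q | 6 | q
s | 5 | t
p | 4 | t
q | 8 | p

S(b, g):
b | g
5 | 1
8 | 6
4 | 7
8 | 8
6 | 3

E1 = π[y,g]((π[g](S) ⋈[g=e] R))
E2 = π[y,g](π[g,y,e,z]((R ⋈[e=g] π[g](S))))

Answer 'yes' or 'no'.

E1 subexpression sizes:
  S → 5
  π[g](S) → 5
  R → 4
  (π[g](S) ⋈[g=e] R) → 2
  π[y,g]((π[g](S) ⋈[g=e] R)) → 2
E2 subexpression sizes:
  R → 4
  S → 5
  π[g](S) → 5
  (R ⋈[e=g] π[g](S)) → 2
  π[g,y,e,z]((R ⋈[e=g] π[g](S))) → 2
  π[y,g](π[g,y,e,z]((R ⋈[e=g] π[g](S)))) → 2

E1 and E2 produce the same multiset:
y | g
q | 6
q | 8

yes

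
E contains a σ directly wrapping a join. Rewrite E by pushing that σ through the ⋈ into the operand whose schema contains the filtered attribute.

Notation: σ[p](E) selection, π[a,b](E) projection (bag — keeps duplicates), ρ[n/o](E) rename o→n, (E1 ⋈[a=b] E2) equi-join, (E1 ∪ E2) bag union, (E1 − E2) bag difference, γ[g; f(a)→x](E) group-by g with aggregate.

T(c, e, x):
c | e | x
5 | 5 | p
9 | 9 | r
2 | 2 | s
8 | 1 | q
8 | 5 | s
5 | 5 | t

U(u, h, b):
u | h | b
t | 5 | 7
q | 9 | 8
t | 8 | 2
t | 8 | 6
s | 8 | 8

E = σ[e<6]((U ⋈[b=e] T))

σ filters on e, owned by the right side.
E' = (U ⋈[b=e] σ[e<6](T))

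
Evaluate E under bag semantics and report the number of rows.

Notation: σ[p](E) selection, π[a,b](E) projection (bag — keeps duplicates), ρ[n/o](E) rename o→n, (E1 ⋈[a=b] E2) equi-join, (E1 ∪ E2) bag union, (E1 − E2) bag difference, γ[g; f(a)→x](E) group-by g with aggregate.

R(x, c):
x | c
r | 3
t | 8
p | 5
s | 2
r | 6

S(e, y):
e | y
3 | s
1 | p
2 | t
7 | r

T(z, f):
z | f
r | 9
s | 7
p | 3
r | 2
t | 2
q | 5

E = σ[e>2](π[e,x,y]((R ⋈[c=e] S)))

Per-node cardinality:
  R → 5
  S → 4
  (R ⋈[c=e] S) → 2
  π[e,x,y]((R ⋈[c=e] S)) → 2
  σ[e>2](π[e,x,y]((R ⋈[c=e] S))) → 1

|E| = 1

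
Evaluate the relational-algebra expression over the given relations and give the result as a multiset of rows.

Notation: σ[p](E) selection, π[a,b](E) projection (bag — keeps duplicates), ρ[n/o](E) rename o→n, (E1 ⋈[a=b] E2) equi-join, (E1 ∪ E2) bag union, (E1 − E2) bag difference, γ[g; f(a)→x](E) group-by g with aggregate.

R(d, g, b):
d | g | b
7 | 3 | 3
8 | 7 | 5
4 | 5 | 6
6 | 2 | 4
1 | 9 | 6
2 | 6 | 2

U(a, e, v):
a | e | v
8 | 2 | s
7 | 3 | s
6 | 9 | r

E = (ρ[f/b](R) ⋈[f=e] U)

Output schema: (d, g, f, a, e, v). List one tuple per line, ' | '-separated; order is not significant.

Stepwise |·|:
  R → 6
  ρ[f/b](R) → 6
  U → 3
  (ρ[f/b](R) ⋈[f=e] U) → 2

== RESULT ==
d | g | f | a | e | v
2 | 6 | 2 | 8 | 2 | s
7 | 3 | 3 | 7 | 3 | s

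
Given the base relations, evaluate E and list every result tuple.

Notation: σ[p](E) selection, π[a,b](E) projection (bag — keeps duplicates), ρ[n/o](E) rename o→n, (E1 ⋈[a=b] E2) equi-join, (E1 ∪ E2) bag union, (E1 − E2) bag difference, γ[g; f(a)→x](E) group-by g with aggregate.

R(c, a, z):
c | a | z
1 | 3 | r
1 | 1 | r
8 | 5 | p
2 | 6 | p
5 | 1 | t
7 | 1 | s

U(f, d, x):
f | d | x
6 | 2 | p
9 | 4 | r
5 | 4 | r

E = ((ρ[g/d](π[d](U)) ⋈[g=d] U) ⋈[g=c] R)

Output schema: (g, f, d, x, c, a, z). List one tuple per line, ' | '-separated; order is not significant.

Subexpression sizes:
  U → 3
  π[d](U) → 3
  ρ[g/d](π[d](U)) → 3
  U → 3
  (ρ[g/d](π[d](U)) ⋈[g=d] U) → 5
  R → 6
  ((ρ[g/d](π[d](U)) ⋈[g=d] U) ⋈[g=c] R) → 1

== RESULT ==
g | f | d | x | c | a | z
2 | 6 | 2 | p | 2 | 6 | p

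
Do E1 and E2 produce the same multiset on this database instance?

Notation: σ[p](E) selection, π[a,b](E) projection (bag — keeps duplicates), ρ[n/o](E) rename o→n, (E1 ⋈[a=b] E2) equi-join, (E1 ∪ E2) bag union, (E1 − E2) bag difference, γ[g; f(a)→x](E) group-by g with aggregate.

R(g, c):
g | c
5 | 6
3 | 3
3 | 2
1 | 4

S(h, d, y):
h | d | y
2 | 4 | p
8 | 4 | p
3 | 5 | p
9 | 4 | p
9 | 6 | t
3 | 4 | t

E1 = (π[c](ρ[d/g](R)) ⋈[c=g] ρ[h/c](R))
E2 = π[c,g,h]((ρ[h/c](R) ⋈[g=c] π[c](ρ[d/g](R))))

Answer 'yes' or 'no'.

E1 per-node cardinality:
  R → 4
  ρ[d/g](R) → 4
  π[c](ρ[d/g](R)) → 4
  R → 4
  ρ[h/c](R) → 4
  (π[c](ρ[d/g](R)) ⋈[c=g] ρ[h/c](R)) → 2
E2 per-node cardinality:
  R → 4
  ρ[h/c](R) → 4
  R → 4
  ρ[d/g](R) → 4
  π[c](ρ[d/g](R)) → 4
  (ρ[h/c](R) ⋈[g=c] π[c](ρ[d/g](R))) → 2
  π[c,g,h]((ρ[h/c](R) ⋈[g=c] π[c](ρ[d/g](R)))) → 2

E1 and E2 produce the same multiset:
c | g | h
3 | 3 | 2
3 | 3 | 3

yes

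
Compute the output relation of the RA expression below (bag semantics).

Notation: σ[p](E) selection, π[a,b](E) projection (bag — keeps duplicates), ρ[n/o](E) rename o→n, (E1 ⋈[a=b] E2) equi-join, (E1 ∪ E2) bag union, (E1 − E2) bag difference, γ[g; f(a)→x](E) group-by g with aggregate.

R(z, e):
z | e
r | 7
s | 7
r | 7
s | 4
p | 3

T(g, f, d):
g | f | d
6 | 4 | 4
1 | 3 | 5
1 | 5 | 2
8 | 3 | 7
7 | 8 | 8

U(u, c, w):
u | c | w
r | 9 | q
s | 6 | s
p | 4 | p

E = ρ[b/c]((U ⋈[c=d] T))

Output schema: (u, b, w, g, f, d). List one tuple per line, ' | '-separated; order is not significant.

Per-node cardinality:
  U → 3
  T → 5
  (U ⋈[c=d] T) → 1
  ρ[b/c]((U ⋈[c=d] T)) → 1

== RESULT ==
u | b | w | g | f | d
p | 4 | p | 6 | 4 | 4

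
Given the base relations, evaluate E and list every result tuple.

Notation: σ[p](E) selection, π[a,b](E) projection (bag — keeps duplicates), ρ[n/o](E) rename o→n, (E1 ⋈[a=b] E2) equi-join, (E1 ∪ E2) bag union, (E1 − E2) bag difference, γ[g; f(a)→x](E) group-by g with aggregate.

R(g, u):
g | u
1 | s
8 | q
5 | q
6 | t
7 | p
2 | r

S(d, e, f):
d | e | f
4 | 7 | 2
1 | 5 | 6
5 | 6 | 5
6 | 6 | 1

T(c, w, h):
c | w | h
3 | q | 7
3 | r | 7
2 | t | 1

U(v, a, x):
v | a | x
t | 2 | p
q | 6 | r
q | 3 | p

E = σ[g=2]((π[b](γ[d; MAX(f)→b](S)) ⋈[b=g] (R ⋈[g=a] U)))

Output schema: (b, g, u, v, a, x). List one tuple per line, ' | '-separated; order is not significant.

Stepwise |·|:
  S → 4
  γ[d; MAX(f)→b](S) → 4
  π[b](γ[d; MAX(f)→b](S)) → 4
  R → 6
  U → 3
  (R ⋈[g=a] U) → 2
  (π[b](γ[d; MAX(f)→b](S)) ⋈[b=g] (R ⋈[g=a] U)) → 2
  σ[g=2]((π[b](γ[d; MAX(f)→b](S)) ⋈[b=g] (R ⋈[g=a] U))) → 1

== RESULT ==
b | g | u | v | a | x
2 | 2 | r | t | 2 | p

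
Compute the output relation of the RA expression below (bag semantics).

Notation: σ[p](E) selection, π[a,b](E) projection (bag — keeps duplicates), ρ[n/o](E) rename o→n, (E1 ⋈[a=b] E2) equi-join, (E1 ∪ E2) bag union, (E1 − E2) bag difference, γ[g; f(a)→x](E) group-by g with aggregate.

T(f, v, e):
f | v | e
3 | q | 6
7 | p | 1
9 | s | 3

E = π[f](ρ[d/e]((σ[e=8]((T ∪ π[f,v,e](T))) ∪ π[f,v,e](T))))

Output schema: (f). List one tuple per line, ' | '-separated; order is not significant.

Per-node cardinality:
  T → 3
  T → 3
  π[f,v,e](T) → 3
  (T ∪ π[f,v,e](T)) → 6
  σ[e=8]((T ∪ π[f,v,e](T))) → 0
  T → 3
  π[f,v,e](T) → 3
  (σ[e=8]((T ∪ π[f,v,e](T))) ∪ π[f,v,e](T)) → 3
  ρ[d/e]((σ[e=8]((T ∪ π[f,v,e](T))) ∪ π[f,v,e](T))) → 3
  π[f](ρ[d/e]((σ[e=8]((T ∪ π[f,v,e](T))) ∪ π[f,v,e](T)))) → 3

== RESULT ==
f
3
7
9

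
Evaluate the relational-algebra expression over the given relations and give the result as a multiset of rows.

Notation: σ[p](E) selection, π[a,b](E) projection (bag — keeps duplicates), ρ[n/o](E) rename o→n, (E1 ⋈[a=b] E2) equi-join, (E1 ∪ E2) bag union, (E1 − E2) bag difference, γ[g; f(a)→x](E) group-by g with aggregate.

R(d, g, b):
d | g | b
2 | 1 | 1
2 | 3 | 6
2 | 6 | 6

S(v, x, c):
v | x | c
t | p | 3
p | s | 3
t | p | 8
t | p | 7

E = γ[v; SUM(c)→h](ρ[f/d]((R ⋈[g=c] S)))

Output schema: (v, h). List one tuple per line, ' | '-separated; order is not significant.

Subexpression sizes:
  R → 3
  S → 4
  (R ⋈[g=c] S) → 2
  ρ[f/d]((R ⋈[g=c] S)) → 2
  γ[v; SUM(c)→h](ρ[f/d]((R ⋈[g=c] S))) → 2

== RESULT ==
v | h
p | 3
t | 3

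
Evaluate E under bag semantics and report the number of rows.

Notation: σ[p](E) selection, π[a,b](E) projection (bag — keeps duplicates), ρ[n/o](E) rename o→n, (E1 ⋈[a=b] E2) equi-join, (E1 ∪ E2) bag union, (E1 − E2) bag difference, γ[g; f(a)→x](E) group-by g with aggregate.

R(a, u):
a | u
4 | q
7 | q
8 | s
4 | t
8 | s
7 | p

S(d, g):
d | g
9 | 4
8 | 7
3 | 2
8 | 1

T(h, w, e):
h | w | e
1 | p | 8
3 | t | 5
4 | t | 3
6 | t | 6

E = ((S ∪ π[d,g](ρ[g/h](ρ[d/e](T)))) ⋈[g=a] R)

Per-node cardinality:
  S → 4
  T → 4
  ρ[d/e](T) → 4
  ρ[g/h](ρ[d/e](T)) → 4
  π[d,g](ρ[g/h](ρ[d/e](T))) → 4
  (S ∪ π[d,g](ρ[g/h](ρ[d/e](T)))) → 8
  R → 6
  ((S ∪ π[d,g](ρ[g/h](ρ[d/e](T)))) ⋈[g=a] R) → 6

|E| = 6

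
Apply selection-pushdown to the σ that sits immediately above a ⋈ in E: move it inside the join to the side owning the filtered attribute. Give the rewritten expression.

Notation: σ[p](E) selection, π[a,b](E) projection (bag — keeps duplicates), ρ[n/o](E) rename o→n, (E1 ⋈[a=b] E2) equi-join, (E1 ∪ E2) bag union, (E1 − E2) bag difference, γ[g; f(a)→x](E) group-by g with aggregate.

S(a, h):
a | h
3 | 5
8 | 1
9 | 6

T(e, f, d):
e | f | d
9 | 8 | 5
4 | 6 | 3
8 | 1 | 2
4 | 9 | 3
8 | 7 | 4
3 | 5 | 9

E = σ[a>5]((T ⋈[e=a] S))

σ filters on a, owned by the right side.
E' = (T ⋈[e=a] σ[a>5](S))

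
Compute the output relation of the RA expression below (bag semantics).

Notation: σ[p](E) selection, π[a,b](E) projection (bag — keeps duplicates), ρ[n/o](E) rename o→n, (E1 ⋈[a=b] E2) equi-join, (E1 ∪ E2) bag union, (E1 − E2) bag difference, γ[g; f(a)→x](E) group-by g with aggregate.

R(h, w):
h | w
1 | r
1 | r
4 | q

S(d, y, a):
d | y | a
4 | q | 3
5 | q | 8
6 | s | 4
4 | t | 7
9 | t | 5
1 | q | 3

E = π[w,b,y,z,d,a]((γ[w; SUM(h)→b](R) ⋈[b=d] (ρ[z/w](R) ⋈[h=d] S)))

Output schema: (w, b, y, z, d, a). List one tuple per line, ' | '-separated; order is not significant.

Stepwise |·|:
  R → 3
  γ[w; SUM(h)→b](R) → 2
  R → 3
  ρ[z/w](R) → 3
  S → 6
  (ρ[z/w](R) ⋈[h=d] S) → 4
  (γ[w; SUM(h)→b](R) ⋈[b=d] (ρ[z/w](R) ⋈[h=d] S)) → 2
  π[w,b,y,z,d,a]((γ[w; SUM(h)→b](R) ⋈[b=d] (ρ[z/w](R) ⋈[h=d] S))) → 2

== RESULT ==
w | b | y | z | d | a
q | 4 | q | q | 4 | 3
q | 4 | t | q | 4 | 7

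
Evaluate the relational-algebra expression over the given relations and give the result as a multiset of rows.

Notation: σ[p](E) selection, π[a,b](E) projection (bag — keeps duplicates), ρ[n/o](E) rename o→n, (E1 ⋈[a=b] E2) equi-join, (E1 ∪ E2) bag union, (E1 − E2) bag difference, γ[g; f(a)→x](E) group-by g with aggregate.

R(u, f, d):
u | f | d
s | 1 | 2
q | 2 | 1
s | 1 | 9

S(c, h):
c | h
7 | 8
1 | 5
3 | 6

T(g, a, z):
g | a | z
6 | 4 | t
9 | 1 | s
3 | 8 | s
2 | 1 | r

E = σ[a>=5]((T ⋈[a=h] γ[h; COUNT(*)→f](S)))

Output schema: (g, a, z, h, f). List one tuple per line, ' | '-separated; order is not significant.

Subexpression sizes:
  T → 4
  S → 3
  γ[h; COUNT(*)→f](S) → 3
  (T ⋈[a=h] γ[h; COUNT(*)→f](S)) → 1
  σ[a>=5]((T ⋈[a=h] γ[h; COUNT(*)→f](S))) → 1

== RESULT ==
g | a | z | h | f
3 | 8 | s | 8 | 1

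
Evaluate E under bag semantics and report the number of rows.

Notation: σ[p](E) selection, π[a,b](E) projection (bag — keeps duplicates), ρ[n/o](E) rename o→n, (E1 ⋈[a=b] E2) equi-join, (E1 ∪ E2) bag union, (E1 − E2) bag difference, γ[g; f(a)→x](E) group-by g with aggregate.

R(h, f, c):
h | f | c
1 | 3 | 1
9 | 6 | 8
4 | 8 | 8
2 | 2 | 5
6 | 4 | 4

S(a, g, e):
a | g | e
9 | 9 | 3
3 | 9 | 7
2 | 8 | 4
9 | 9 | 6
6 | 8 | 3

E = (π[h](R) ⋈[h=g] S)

Stepwise |·|:
  R → 5
  π[h](R) → 5
  S → 5
  (π[h](R) ⋈[h=g] S) → 3

|E| = 3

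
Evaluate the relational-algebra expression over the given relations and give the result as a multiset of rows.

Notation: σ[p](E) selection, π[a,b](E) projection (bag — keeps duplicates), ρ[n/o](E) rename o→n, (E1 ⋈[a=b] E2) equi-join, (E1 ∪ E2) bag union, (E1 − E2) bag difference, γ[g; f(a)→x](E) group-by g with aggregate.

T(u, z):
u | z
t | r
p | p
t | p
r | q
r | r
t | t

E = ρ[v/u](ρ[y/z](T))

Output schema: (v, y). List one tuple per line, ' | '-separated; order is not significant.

Subexpression sizes:
  T → 6
  ρ[y/z](T) → 6
  ρ[v/u](ρ[y/z](T)) → 6

== RESULT ==
v | y
p | p
r | q
r | r
t | p
t | r
t | t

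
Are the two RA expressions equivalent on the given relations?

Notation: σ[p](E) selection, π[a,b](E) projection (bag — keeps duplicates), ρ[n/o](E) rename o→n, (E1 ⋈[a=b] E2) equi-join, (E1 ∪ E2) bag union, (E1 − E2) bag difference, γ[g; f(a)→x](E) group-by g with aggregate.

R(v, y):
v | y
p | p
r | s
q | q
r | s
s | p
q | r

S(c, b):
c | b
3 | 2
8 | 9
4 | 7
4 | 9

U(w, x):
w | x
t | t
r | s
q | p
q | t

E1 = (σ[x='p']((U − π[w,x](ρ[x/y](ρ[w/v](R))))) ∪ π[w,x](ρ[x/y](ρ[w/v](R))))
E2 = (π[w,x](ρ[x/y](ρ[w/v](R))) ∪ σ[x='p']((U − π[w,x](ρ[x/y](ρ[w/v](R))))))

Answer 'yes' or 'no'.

E1 stepwise |·|:
  U → 4
  R → 6
  ρ[w/v](R) → 6
  ρ[x/y](ρ[w/v](R)) → 6
  π[w,x](ρ[x/y](ρ[w/v](R))) → 6
  (U − π[w,x](ρ[x/y](ρ[w/v](R)))) → 3
  σ[x='p']((U − π[w,x](ρ[x/y](ρ[w/v](R))))) → 1
  R → 6
  ρ[w/v](R) → 6
  ρ[x/y](ρ[w/v](R)) → 6
  π[w,x](ρ[x/y](ρ[w/v](R))) → 6
  (σ[x='p']((U − π[w,x](ρ[x/y](ρ[w/v](R))))) ∪ π[w,x](ρ[x/y](ρ[w/v](R)))) → 7
E2 stepwise |·|:
  R → 6
  ρ[w/v](R) → 6
  ρ[x/y](ρ[w/v](R)) → 6
  π[w,x](ρ[x/y](ρ[w/v](R))) → 6
  U → 4
  R → 6
  ρ[w/v](R) → 6
  ρ[x/y](ρ[w/v](R)) → 6
  π[w,x](ρ[x/y](ρ[w/v](R))) → 6
  (U − π[w,x](ρ[x/y](ρ[w/v](R)))) → 3
  σ[x='p']((U − π[w,x](ρ[x/y](ρ[w/v](R))))) → 1
  (π[w,x](ρ[x/y](ρ[w/v](R))) ∪ σ[x='p']((U − π[w,x](ρ[x/y](ρ[w/v](R)))))) → 7

E1 and E2 produce the same multiset:
w | x
p | p
q | p
q | q
q | r
r | s
r | s
s | p

yes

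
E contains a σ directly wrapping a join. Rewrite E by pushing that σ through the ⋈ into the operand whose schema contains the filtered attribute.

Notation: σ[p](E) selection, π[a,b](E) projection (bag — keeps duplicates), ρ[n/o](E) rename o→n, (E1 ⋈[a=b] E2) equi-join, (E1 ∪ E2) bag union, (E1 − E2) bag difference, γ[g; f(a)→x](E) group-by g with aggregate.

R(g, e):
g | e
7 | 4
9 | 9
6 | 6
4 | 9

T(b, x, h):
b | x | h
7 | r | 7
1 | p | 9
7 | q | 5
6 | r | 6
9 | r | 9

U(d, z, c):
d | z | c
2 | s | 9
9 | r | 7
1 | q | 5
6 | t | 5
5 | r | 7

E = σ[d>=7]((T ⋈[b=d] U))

σ filters on d, owned by the right side.
E' = (T ⋈[b=d] σ[d>=7](U))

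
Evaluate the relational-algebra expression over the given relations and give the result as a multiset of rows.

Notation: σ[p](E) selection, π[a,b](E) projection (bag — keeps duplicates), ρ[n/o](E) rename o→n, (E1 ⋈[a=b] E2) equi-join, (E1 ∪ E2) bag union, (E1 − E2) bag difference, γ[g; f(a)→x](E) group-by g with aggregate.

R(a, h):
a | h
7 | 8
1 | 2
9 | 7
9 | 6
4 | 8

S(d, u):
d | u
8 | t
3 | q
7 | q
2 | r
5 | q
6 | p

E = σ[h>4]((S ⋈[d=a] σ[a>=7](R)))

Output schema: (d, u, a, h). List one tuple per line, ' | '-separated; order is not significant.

Stepwise |·|:
  S → 6
  R → 5
  σ[a>=7](R) → 3
  (S ⋈[d=a] σ[a>=7](R)) → 1
  σ[h>4]((S ⋈[d=a] σ[a>=7](R))) → 1

== RESULT ==
d | u | a | h
7 | q | 7 | 8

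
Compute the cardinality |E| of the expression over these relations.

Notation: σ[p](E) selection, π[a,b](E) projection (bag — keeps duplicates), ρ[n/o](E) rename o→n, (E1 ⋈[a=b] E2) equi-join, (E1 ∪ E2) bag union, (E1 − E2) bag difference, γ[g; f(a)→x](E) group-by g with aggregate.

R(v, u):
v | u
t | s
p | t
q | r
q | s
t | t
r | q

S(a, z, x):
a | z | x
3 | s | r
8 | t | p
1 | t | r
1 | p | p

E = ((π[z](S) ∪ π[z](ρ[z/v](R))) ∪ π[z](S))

Stepwise |·|:
  S → 4
  π[z](S) → 4
  R → 6
  ρ[z/v](R) → 6
  π[z](ρ[z/v](R)) → 6
  (π[z](S) ∪ π[z](ρ[z/v](R))) → 10
  S → 4
  π[z](S) → 4
  ((π[z](S) ∪ π[z](ρ[z/v](R))) ∪ π[z](S)) → 14

|E| = 14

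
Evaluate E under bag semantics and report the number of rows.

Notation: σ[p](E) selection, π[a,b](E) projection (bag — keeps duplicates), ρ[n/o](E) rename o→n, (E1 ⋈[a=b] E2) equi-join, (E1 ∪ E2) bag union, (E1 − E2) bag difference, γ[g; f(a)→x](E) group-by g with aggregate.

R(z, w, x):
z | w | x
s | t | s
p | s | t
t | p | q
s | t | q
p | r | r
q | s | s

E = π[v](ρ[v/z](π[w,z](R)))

Row counts bottom-up:
  R → 6
  π[w,z](R) → 6
  ρ[v/z](π[w,z](R)) → 6
  π[v](ρ[v/z](π[w,z](R))) → 6

|E| = 6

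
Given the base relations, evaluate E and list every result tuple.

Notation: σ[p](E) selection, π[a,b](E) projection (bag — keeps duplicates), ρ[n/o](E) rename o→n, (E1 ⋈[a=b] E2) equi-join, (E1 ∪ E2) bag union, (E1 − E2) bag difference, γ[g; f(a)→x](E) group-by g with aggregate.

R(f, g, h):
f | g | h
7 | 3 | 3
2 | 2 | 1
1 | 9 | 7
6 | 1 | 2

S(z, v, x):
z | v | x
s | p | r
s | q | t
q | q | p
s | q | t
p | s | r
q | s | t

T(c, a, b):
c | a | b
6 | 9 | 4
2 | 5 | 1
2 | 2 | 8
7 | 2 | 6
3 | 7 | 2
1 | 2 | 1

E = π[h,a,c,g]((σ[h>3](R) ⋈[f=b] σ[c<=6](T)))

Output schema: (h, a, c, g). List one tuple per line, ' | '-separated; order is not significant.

Row counts bottom-up:
  R → 4
  σ[h>3](R) → 1
  T → 6
  σ[c<=6](T) → 5
  (σ[h>3](R) ⋈[f=b] σ[c<=6](T)) → 2
  π[h,a,c,g]((σ[h>3](R) ⋈[f=b] σ[c<=6](T))) → 2

== RESULT ==
h | a | c | g
7 | 2 | 1 | 9
7 | 5 | 2 | 9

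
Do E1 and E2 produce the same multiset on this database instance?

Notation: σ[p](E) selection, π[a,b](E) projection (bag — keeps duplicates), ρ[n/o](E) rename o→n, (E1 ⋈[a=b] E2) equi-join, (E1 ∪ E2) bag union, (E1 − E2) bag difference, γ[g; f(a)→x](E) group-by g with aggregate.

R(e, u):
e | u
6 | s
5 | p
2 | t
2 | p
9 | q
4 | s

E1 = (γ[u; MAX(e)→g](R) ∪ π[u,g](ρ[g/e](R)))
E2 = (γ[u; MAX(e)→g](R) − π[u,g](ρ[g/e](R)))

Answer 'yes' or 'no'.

E1 stepwise |·|:
  R → 6
  γ[u; MAX(e)→g](R) → 4
  R → 6
  ρ[g/e](R) → 6
  π[u,g](ρ[g/e](R)) → 6
  (γ[u; MAX(e)→g](R) ∪ π[u,g](ρ[g/e](R))) → 10
E2 stepwise |·|:
  R → 6
  γ[u; MAX(e)→g](R) → 4
  R → 6
  ρ[g/e](R) → 6
  π[u,g](ρ[g/e](R)) → 6
  (γ[u; MAX(e)→g](R) − π[u,g](ρ[g/e](R))) → 0

E1 result:
u | g
p | 2
p | 5
p | 5
q | 9
q | 9
s | 4
s | 6
s | 6
t | 2
t | 2
E2 result:
u | g
(0 rows)
Witness: ('s', 4) appears 1× in E1 but 0× in E2.

no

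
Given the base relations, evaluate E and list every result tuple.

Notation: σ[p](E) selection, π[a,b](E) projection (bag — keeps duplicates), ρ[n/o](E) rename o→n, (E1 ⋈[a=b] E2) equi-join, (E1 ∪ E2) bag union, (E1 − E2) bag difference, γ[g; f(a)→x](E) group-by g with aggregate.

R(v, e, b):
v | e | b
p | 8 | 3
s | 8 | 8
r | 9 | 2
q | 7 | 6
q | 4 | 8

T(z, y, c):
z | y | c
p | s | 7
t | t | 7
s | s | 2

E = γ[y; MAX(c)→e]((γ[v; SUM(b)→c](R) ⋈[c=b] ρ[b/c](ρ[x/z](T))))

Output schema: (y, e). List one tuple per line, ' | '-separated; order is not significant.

Subexpression sizes:
  R → 5
  γ[v; SUM(b)→c](R) → 4
  T → 3
  ρ[x/z](T) → 3
  ρ[b/c](ρ[x/z](T)) → 3
  (γ[v; SUM(b)→c](R) ⋈[c=b] ρ[b/c](ρ[x/z](T))) → 1
  γ[y; MAX(c)→e]((γ[v; SUM(b)→c](R) ⋈[c=b] ρ[b/c](ρ[x/z](T)))) → 1

== RESULT ==
y | e
s | 2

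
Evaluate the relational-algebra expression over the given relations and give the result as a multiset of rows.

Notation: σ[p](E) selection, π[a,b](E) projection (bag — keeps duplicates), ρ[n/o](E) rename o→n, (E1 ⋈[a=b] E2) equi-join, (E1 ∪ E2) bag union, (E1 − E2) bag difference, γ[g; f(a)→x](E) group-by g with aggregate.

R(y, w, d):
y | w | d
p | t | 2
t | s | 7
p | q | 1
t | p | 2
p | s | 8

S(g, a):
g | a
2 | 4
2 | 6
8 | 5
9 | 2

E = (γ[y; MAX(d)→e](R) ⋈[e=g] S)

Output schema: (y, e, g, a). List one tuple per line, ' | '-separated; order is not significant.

Per-node cardinality:
  R → 5
  γ[y; MAX(d)→e](R) → 2
  S → 4
  (γ[y; MAX(d)→e](R) ⋈[e=g] S) → 1

== RESULT ==
y | e | g | a
p | 8 | 8 | 5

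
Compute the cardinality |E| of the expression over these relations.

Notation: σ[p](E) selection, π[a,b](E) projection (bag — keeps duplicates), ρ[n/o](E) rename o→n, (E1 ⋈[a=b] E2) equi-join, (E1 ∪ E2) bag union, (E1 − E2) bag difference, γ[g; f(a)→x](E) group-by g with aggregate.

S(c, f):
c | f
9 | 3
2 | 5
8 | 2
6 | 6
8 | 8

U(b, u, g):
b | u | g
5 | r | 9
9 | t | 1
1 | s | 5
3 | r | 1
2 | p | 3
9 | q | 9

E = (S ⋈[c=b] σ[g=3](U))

Per-node cardinality:
  S → 5
  U → 6
  σ[g=3](U) → 1
  (S ⋈[c=b] σ[g=3](U)) → 1

|E| = 1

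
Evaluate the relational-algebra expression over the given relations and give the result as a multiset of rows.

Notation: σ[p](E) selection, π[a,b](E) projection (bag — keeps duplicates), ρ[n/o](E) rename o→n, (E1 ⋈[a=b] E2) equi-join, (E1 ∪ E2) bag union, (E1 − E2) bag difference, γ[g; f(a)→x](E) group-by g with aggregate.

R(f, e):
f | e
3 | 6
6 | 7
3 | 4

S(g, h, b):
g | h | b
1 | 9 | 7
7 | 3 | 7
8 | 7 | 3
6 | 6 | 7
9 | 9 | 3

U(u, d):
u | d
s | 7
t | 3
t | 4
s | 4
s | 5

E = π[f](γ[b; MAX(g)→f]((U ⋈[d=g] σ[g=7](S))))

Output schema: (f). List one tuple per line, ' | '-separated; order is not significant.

Subexpression sizes:
  U → 5
  S → 5
  σ[g=7](S) → 1
  (U ⋈[d=g] σ[g=7](S)) → 1
  γ[b; MAX(g)→f]((U ⋈[d=g] σ[g=7](S))) → 1
  π[f](γ[b; MAX(g)→f]((U ⋈[d=g] σ[g=7](S)))) → 1

== RESULT ==
f
7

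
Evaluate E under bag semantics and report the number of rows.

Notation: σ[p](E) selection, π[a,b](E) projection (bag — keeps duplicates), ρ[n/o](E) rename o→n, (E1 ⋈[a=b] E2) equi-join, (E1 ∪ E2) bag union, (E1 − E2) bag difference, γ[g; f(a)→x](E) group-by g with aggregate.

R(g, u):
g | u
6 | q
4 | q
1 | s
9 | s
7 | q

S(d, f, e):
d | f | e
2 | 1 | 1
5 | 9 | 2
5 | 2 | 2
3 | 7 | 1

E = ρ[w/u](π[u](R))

Subexpression sizes:
  R → 5
  π[u](R) → 5
  ρ[w/u](π[u](R)) → 5

|E| = 5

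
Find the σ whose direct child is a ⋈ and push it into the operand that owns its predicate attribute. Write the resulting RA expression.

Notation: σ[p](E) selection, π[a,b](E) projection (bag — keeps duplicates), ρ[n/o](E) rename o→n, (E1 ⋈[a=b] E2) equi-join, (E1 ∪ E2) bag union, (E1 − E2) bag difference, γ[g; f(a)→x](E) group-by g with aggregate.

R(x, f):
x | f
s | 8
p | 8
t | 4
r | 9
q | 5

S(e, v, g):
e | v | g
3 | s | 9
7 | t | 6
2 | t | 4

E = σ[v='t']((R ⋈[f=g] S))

σ filters on v, owned by the right side.
E' = (R ⋈[f=g] σ[v='t'](S))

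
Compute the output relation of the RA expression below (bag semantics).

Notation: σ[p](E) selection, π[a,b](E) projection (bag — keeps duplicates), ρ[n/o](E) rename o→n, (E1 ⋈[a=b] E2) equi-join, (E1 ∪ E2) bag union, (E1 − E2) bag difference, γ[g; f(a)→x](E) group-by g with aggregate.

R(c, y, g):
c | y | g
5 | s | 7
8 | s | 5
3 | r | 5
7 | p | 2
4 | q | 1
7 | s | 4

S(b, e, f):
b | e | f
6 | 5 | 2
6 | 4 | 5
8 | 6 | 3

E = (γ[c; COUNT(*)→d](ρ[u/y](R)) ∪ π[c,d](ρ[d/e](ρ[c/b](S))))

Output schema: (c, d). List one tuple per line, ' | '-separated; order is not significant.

Stepwise |·|:
  R → 6
  ρ[u/y](R) → 6
  γ[c; COUNT(*)→d](ρ[u/y](R)) → 5
  S → 3
  ρ[c/b](S) → 3
  ρ[d/e](ρ[c/b](S)) → 3
  π[c,d](ρ[d/e](ρ[c/b](S))) → 3
  (γ[c; COUNT(*)→d](ρ[u/y](R)) ∪ π[c,d](ρ[d/e](ρ[c/b](S)))) → 8

== RESULT ==
c | d
3 | 1
4 | 1
5 | 1
6 | 4
6 | 5
7 | 2
8 | 1
8 | 6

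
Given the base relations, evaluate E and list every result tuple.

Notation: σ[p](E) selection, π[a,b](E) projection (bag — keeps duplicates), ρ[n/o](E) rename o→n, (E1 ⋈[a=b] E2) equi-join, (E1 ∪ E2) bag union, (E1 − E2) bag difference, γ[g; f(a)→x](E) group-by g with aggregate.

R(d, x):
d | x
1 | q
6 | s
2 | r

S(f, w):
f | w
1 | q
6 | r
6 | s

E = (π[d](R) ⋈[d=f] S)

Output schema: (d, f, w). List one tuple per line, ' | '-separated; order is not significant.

Stepwise |·|:
  R → 3
  π[d](R) → 3
  S → 3
  (π[d](R) ⋈[d=f] S) → 3

== RESULT ==
d | f | w
1 | 1 | q
6 | 6 | r
6 | 6 | s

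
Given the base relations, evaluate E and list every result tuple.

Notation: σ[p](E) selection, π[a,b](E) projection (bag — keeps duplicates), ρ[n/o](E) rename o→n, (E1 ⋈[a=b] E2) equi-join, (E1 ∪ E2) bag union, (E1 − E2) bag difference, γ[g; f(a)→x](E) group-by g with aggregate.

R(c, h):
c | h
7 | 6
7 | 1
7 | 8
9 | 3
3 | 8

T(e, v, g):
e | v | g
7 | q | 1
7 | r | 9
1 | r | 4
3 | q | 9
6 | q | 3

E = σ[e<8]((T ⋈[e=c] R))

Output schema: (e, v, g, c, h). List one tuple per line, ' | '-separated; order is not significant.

Subexpression sizes:
  T → 5
  R → 5
  (T ⋈[e=c] R) → 7
  σ[e<8]((T ⋈[e=c] R)) → 7

== RESULT ==
e | v | g | c | h
3 | q | 9 | 3 | 8
7 | q | 1 | 7 | 1
7 | q | 1 | 7 | 6
7 | q | 1 | 7 | 8
7 | r | 9 | 7 | 1
7 | r | 9 | 7 | 6
7 | r | 9 | 7 | 8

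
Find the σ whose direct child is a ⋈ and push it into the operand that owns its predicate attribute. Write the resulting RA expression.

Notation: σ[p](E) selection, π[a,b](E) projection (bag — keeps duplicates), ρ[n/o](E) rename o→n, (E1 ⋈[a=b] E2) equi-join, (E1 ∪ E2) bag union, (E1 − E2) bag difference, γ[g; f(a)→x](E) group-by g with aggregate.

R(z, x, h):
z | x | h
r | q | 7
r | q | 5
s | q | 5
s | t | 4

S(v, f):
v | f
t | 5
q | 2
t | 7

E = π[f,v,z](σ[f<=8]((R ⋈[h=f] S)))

σ filters on f, owned by the right side.
E' = π[f,v,z]((R ⋈[h=f] σ[f<=8](S)))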